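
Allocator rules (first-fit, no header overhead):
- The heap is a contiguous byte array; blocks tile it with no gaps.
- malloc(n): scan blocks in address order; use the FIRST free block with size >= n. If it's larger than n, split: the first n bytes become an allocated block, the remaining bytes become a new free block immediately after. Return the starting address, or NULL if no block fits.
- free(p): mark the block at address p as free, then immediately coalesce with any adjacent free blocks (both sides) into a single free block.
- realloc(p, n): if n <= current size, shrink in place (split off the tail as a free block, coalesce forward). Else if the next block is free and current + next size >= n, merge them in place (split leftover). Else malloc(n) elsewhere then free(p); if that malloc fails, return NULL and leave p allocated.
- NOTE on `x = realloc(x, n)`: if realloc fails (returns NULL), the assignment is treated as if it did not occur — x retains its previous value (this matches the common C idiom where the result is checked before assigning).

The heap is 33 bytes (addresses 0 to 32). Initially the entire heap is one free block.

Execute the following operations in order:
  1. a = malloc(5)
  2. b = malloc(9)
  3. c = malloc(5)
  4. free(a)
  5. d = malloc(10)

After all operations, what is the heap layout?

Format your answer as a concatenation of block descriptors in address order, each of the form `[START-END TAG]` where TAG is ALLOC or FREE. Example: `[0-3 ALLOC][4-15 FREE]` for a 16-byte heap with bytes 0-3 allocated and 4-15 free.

Op 1: a = malloc(5) -> a = 0; heap: [0-4 ALLOC][5-32 FREE]
Op 2: b = malloc(9) -> b = 5; heap: [0-4 ALLOC][5-13 ALLOC][14-32 FREE]
Op 3: c = malloc(5) -> c = 14; heap: [0-4 ALLOC][5-13 ALLOC][14-18 ALLOC][19-32 FREE]
Op 4: free(a) -> (freed a); heap: [0-4 FREE][5-13 ALLOC][14-18 ALLOC][19-32 FREE]
Op 5: d = malloc(10) -> d = 19; heap: [0-4 FREE][5-13 ALLOC][14-18 ALLOC][19-28 ALLOC][29-32 FREE]

Answer: [0-4 FREE][5-13 ALLOC][14-18 ALLOC][19-28 ALLOC][29-32 FREE]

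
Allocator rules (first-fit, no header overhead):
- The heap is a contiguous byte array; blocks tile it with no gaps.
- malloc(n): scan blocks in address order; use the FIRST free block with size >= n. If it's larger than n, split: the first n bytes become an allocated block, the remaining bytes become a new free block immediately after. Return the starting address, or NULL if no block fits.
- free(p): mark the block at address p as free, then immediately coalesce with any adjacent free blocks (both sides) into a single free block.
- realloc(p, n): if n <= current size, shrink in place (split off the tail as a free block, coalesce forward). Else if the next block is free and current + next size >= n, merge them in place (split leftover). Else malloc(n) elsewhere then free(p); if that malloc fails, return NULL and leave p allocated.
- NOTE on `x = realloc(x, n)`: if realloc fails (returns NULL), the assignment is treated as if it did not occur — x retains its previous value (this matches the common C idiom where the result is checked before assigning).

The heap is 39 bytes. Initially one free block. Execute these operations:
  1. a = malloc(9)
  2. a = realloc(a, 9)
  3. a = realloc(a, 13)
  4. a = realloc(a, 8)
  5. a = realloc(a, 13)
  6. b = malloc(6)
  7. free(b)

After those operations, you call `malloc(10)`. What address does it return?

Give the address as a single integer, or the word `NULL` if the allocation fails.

Op 1: a = malloc(9) -> a = 0; heap: [0-8 ALLOC][9-38 FREE]
Op 2: a = realloc(a, 9) -> a = 0; heap: [0-8 ALLOC][9-38 FREE]
Op 3: a = realloc(a, 13) -> a = 0; heap: [0-12 ALLOC][13-38 FREE]
Op 4: a = realloc(a, 8) -> a = 0; heap: [0-7 ALLOC][8-38 FREE]
Op 5: a = realloc(a, 13) -> a = 0; heap: [0-12 ALLOC][13-38 FREE]
Op 6: b = malloc(6) -> b = 13; heap: [0-12 ALLOC][13-18 ALLOC][19-38 FREE]
Op 7: free(b) -> (freed b); heap: [0-12 ALLOC][13-38 FREE]
malloc(10): first-fit scan over [0-12 ALLOC][13-38 FREE] -> 13

Answer: 13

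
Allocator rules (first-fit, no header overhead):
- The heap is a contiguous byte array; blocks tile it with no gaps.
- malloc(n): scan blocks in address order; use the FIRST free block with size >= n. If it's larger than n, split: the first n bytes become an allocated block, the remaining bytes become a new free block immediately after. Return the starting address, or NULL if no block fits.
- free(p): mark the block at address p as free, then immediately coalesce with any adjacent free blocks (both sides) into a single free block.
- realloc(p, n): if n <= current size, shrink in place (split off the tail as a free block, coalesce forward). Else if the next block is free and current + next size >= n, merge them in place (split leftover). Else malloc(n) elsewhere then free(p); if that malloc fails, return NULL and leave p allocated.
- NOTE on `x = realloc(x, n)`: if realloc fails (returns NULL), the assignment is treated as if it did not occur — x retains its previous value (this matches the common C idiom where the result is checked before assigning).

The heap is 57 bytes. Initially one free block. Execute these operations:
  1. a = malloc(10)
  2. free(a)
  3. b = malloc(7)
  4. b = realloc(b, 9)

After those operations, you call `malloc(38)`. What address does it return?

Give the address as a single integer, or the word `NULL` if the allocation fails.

Op 1: a = malloc(10) -> a = 0; heap: [0-9 ALLOC][10-56 FREE]
Op 2: free(a) -> (freed a); heap: [0-56 FREE]
Op 3: b = malloc(7) -> b = 0; heap: [0-6 ALLOC][7-56 FREE]
Op 4: b = realloc(b, 9) -> b = 0; heap: [0-8 ALLOC][9-56 FREE]
malloc(38): first-fit scan over [0-8 ALLOC][9-56 FREE] -> 9

Answer: 9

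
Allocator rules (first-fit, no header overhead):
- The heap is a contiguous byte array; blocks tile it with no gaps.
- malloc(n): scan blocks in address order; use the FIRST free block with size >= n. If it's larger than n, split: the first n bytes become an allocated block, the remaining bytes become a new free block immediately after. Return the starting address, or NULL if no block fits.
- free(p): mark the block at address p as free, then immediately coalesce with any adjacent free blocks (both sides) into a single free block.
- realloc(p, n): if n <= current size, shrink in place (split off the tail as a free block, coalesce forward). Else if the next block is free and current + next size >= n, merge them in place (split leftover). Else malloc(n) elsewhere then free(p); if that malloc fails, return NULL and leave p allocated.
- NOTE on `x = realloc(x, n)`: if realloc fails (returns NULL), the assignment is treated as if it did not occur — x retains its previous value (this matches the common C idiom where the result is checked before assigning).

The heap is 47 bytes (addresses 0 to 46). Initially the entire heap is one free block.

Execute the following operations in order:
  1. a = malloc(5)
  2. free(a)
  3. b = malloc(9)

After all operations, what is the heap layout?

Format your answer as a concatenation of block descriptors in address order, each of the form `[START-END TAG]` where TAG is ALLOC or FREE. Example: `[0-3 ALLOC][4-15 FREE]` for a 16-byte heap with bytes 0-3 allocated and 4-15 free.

Op 1: a = malloc(5) -> a = 0; heap: [0-4 ALLOC][5-46 FREE]
Op 2: free(a) -> (freed a); heap: [0-46 FREE]
Op 3: b = malloc(9) -> b = 0; heap: [0-8 ALLOC][9-46 FREE]

Answer: [0-8 ALLOC][9-46 FREE]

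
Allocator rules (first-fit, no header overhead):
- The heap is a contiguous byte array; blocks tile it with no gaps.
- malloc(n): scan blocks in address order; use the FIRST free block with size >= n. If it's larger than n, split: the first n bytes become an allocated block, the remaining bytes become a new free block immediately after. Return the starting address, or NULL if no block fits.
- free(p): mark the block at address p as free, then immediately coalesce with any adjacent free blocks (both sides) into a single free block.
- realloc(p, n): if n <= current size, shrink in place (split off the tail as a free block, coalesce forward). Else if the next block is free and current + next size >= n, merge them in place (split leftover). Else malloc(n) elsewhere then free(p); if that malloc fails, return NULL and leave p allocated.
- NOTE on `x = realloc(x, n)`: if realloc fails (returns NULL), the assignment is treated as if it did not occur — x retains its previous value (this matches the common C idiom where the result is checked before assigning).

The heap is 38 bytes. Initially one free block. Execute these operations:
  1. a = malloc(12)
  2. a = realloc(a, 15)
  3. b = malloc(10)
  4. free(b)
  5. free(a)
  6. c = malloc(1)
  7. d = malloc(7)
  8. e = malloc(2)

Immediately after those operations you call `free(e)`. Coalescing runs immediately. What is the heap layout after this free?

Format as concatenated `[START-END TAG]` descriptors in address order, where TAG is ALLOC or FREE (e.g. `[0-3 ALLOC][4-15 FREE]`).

Op 1: a = malloc(12) -> a = 0; heap: [0-11 ALLOC][12-37 FREE]
Op 2: a = realloc(a, 15) -> a = 0; heap: [0-14 ALLOC][15-37 FREE]
Op 3: b = malloc(10) -> b = 15; heap: [0-14 ALLOC][15-24 ALLOC][25-37 FREE]
Op 4: free(b) -> (freed b); heap: [0-14 ALLOC][15-37 FREE]
Op 5: free(a) -> (freed a); heap: [0-37 FREE]
Op 6: c = malloc(1) -> c = 0; heap: [0-0 ALLOC][1-37 FREE]
Op 7: d = malloc(7) -> d = 1; heap: [0-0 ALLOC][1-7 ALLOC][8-37 FREE]
Op 8: e = malloc(2) -> e = 8; heap: [0-0 ALLOC][1-7 ALLOC][8-9 ALLOC][10-37 FREE]
free(e): e = 8 -> block [8-9 ALLOC]; mark free, coalesce with adjacent free neighbors -> [0-0 ALLOC][1-7 ALLOC][8-37 FREE]

Answer: [0-0 ALLOC][1-7 ALLOC][8-37 FREE]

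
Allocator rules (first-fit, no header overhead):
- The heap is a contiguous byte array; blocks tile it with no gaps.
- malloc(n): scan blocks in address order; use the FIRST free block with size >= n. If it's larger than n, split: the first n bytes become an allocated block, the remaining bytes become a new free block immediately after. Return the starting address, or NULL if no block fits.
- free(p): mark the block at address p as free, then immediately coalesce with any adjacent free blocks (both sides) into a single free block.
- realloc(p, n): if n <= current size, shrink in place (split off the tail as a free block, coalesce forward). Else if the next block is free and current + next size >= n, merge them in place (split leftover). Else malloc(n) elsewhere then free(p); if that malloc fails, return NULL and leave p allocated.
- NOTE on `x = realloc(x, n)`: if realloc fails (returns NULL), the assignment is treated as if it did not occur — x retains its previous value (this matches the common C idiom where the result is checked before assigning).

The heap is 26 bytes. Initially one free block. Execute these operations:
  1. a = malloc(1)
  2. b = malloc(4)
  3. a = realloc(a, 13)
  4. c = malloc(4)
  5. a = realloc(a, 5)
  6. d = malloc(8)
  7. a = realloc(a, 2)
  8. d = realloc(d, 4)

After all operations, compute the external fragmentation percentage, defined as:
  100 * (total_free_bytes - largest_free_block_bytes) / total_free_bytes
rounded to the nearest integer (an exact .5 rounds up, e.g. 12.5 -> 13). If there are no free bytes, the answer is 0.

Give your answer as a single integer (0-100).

Answer: 67

Derivation:
Op 1: a = malloc(1) -> a = 0; heap: [0-0 ALLOC][1-25 FREE]
Op 2: b = malloc(4) -> b = 1; heap: [0-0 ALLOC][1-4 ALLOC][5-25 FREE]
Op 3: a = realloc(a, 13) -> a = 5; heap: [0-0 FREE][1-4 ALLOC][5-17 ALLOC][18-25 FREE]
Op 4: c = malloc(4) -> c = 18; heap: [0-0 FREE][1-4 ALLOC][5-17 ALLOC][18-21 ALLOC][22-25 FREE]
Op 5: a = realloc(a, 5) -> a = 5; heap: [0-0 FREE][1-4 ALLOC][5-9 ALLOC][10-17 FREE][18-21 ALLOC][22-25 FREE]
Op 6: d = malloc(8) -> d = 10; heap: [0-0 FREE][1-4 ALLOC][5-9 ALLOC][10-17 ALLOC][18-21 ALLOC][22-25 FREE]
Op 7: a = realloc(a, 2) -> a = 5; heap: [0-0 FREE][1-4 ALLOC][5-6 ALLOC][7-9 FREE][10-17 ALLOC][18-21 ALLOC][22-25 FREE]
Op 8: d = realloc(d, 4) -> d = 10; heap: [0-0 FREE][1-4 ALLOC][5-6 ALLOC][7-9 FREE][10-13 ALLOC][14-17 FREE][18-21 ALLOC][22-25 FREE]
Free blocks: [1 3 4 4] total_free=12 largest=4 -> 100*(12-4)/12 = 800/12 ≈ 66.667 -> rounds to 67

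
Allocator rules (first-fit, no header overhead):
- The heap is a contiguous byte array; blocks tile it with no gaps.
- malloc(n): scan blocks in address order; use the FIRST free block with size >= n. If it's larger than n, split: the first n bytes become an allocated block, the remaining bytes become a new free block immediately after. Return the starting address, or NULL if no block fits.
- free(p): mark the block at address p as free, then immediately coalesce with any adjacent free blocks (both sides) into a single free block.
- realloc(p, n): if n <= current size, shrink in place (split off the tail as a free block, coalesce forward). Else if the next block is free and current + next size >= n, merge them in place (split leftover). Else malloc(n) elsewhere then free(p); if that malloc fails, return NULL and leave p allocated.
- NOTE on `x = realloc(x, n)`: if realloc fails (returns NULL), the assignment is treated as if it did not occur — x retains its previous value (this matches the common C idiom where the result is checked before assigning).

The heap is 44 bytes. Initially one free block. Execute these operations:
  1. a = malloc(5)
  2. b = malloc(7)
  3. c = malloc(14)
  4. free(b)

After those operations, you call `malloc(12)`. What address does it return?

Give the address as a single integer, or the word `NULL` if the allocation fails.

Answer: 26

Derivation:
Op 1: a = malloc(5) -> a = 0; heap: [0-4 ALLOC][5-43 FREE]
Op 2: b = malloc(7) -> b = 5; heap: [0-4 ALLOC][5-11 ALLOC][12-43 FREE]
Op 3: c = malloc(14) -> c = 12; heap: [0-4 ALLOC][5-11 ALLOC][12-25 ALLOC][26-43 FREE]
Op 4: free(b) -> (freed b); heap: [0-4 ALLOC][5-11 FREE][12-25 ALLOC][26-43 FREE]
malloc(12): first-fit scan over [0-4 ALLOC][5-11 FREE][12-25 ALLOC][26-43 FREE] -> 26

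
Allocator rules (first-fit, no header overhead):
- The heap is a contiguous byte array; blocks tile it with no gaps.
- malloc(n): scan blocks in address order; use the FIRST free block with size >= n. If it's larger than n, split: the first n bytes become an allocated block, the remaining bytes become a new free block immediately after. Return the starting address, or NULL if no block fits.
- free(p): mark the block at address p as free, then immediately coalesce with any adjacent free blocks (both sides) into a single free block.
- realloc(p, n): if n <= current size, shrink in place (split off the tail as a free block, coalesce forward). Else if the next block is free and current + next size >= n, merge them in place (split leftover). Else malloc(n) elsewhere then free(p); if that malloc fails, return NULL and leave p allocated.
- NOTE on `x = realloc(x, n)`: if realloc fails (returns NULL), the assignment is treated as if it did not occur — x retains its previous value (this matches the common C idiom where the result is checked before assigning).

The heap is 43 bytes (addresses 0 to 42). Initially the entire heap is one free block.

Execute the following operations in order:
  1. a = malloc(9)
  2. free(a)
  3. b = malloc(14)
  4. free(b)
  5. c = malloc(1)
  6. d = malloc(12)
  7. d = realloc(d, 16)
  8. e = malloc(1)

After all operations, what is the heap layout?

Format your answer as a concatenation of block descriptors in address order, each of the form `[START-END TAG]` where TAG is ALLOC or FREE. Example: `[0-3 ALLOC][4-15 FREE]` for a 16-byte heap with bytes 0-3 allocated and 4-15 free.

Op 1: a = malloc(9) -> a = 0; heap: [0-8 ALLOC][9-42 FREE]
Op 2: free(a) -> (freed a); heap: [0-42 FREE]
Op 3: b = malloc(14) -> b = 0; heap: [0-13 ALLOC][14-42 FREE]
Op 4: free(b) -> (freed b); heap: [0-42 FREE]
Op 5: c = malloc(1) -> c = 0; heap: [0-0 ALLOC][1-42 FREE]
Op 6: d = malloc(12) -> d = 1; heap: [0-0 ALLOC][1-12 ALLOC][13-42 FREE]
Op 7: d = realloc(d, 16) -> d = 1; heap: [0-0 ALLOC][1-16 ALLOC][17-42 FREE]
Op 8: e = malloc(1) -> e = 17; heap: [0-0 ALLOC][1-16 ALLOC][17-17 ALLOC][18-42 FREE]

Answer: [0-0 ALLOC][1-16 ALLOC][17-17 ALLOC][18-42 FREE]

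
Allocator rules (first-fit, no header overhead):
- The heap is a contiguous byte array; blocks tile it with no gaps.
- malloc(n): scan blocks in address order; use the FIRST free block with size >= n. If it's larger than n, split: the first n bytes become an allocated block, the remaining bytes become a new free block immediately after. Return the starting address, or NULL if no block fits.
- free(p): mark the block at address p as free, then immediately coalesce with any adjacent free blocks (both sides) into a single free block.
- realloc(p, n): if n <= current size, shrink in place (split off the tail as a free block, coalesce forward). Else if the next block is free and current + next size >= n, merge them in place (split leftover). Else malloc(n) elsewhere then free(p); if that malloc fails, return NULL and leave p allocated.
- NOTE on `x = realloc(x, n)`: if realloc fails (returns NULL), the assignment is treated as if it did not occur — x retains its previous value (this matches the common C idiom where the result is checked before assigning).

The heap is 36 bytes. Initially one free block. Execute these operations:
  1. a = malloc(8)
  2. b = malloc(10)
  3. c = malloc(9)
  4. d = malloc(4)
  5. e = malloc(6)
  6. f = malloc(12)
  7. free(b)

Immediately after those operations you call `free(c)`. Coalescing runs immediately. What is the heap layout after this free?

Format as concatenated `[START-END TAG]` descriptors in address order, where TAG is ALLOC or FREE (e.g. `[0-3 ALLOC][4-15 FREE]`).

Op 1: a = malloc(8) -> a = 0; heap: [0-7 ALLOC][8-35 FREE]
Op 2: b = malloc(10) -> b = 8; heap: [0-7 ALLOC][8-17 ALLOC][18-35 FREE]
Op 3: c = malloc(9) -> c = 18; heap: [0-7 ALLOC][8-17 ALLOC][18-26 ALLOC][27-35 FREE]
Op 4: d = malloc(4) -> d = 27; heap: [0-7 ALLOC][8-17 ALLOC][18-26 ALLOC][27-30 ALLOC][31-35 FREE]
Op 5: e = malloc(6) -> e = NULL; heap: [0-7 ALLOC][8-17 ALLOC][18-26 ALLOC][27-30 ALLOC][31-35 FREE]
Op 6: f = malloc(12) -> f = NULL; heap: [0-7 ALLOC][8-17 ALLOC][18-26 ALLOC][27-30 ALLOC][31-35 FREE]
Op 7: free(b) -> (freed b); heap: [0-7 ALLOC][8-17 FREE][18-26 ALLOC][27-30 ALLOC][31-35 FREE]
free(c): c = 18 -> block [18-26 ALLOC]; mark free, coalesce with adjacent free neighbors -> [0-7 ALLOC][8-26 FREE][27-30 ALLOC][31-35 FREE]

Answer: [0-7 ALLOC][8-26 FREE][27-30 ALLOC][31-35 FREE]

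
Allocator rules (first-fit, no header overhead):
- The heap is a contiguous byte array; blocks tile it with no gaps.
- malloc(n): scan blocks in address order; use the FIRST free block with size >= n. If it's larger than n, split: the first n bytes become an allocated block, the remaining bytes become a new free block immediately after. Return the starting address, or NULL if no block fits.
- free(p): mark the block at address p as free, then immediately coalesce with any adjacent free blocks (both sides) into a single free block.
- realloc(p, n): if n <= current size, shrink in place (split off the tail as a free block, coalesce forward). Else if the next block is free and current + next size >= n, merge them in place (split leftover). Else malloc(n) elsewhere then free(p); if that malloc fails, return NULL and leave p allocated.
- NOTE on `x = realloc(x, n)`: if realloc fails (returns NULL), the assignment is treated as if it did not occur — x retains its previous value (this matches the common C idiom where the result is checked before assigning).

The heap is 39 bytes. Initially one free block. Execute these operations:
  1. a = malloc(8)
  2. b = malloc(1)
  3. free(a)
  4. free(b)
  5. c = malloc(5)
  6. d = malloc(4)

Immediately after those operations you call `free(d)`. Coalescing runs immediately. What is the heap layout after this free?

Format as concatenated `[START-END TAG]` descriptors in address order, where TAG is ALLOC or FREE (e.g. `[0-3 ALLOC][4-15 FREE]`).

Answer: [0-4 ALLOC][5-38 FREE]

Derivation:
Op 1: a = malloc(8) -> a = 0; heap: [0-7 ALLOC][8-38 FREE]
Op 2: b = malloc(1) -> b = 8; heap: [0-7 ALLOC][8-8 ALLOC][9-38 FREE]
Op 3: free(a) -> (freed a); heap: [0-7 FREE][8-8 ALLOC][9-38 FREE]
Op 4: free(b) -> (freed b); heap: [0-38 FREE]
Op 5: c = malloc(5) -> c = 0; heap: [0-4 ALLOC][5-38 FREE]
Op 6: d = malloc(4) -> d = 5; heap: [0-4 ALLOC][5-8 ALLOC][9-38 FREE]
free(d): d = 5 -> block [5-8 ALLOC]; mark free, coalesce with adjacent free neighbors -> [0-4 ALLOC][5-38 FREE]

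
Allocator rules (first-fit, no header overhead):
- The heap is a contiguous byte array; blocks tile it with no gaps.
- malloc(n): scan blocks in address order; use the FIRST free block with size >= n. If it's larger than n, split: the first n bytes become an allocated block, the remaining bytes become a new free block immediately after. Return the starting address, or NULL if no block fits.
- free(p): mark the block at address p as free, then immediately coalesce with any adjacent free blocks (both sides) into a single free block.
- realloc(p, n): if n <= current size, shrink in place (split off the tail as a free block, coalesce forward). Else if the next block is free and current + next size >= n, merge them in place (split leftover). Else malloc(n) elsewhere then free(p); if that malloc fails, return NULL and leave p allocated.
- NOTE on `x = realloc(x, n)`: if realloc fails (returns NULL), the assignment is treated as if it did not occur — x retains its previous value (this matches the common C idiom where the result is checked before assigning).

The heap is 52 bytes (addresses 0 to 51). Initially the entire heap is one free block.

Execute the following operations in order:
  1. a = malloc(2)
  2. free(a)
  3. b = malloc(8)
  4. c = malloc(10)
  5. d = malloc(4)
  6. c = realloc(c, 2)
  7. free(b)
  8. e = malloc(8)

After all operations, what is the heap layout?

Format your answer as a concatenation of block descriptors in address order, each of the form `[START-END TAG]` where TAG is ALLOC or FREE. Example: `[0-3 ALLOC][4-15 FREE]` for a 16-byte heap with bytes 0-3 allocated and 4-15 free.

Answer: [0-7 ALLOC][8-9 ALLOC][10-17 FREE][18-21 ALLOC][22-51 FREE]

Derivation:
Op 1: a = malloc(2) -> a = 0; heap: [0-1 ALLOC][2-51 FREE]
Op 2: free(a) -> (freed a); heap: [0-51 FREE]
Op 3: b = malloc(8) -> b = 0; heap: [0-7 ALLOC][8-51 FREE]
Op 4: c = malloc(10) -> c = 8; heap: [0-7 ALLOC][8-17 ALLOC][18-51 FREE]
Op 5: d = malloc(4) -> d = 18; heap: [0-7 ALLOC][8-17 ALLOC][18-21 ALLOC][22-51 FREE]
Op 6: c = realloc(c, 2) -> c = 8; heap: [0-7 ALLOC][8-9 ALLOC][10-17 FREE][18-21 ALLOC][22-51 FREE]
Op 7: free(b) -> (freed b); heap: [0-7 FREE][8-9 ALLOC][10-17 FREE][18-21 ALLOC][22-51 FREE]
Op 8: e = malloc(8) -> e = 0; heap: [0-7 ALLOC][8-9 ALLOC][10-17 FREE][18-21 ALLOC][22-51 FREE]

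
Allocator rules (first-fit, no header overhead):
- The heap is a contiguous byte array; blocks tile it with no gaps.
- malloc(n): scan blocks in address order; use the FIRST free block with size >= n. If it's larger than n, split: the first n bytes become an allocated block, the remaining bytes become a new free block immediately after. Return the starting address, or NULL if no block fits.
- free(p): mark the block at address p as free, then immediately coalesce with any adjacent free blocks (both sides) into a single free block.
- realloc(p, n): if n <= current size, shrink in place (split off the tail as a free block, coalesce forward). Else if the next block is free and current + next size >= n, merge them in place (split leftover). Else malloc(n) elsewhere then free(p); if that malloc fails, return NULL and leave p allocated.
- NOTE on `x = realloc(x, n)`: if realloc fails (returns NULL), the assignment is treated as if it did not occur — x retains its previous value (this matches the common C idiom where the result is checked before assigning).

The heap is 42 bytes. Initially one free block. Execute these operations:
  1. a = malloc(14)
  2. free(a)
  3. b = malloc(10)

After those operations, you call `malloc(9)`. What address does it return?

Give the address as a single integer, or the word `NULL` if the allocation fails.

Answer: 10

Derivation:
Op 1: a = malloc(14) -> a = 0; heap: [0-13 ALLOC][14-41 FREE]
Op 2: free(a) -> (freed a); heap: [0-41 FREE]
Op 3: b = malloc(10) -> b = 0; heap: [0-9 ALLOC][10-41 FREE]
malloc(9): first-fit scan over [0-9 ALLOC][10-41 FREE] -> 10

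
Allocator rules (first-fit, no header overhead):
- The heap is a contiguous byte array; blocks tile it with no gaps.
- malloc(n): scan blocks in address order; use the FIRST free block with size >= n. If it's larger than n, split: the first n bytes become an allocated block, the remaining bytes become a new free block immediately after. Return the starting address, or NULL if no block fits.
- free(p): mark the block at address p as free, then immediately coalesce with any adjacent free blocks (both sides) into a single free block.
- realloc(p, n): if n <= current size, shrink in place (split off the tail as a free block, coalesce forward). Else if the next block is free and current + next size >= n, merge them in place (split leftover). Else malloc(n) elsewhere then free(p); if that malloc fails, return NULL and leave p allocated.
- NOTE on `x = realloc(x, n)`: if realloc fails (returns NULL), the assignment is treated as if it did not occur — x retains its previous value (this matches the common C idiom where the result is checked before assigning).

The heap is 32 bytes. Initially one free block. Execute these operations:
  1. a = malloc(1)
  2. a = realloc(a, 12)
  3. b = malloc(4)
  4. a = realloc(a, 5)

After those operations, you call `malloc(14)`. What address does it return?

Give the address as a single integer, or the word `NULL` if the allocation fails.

Answer: 16

Derivation:
Op 1: a = malloc(1) -> a = 0; heap: [0-0 ALLOC][1-31 FREE]
Op 2: a = realloc(a, 12) -> a = 0; heap: [0-11 ALLOC][12-31 FREE]
Op 3: b = malloc(4) -> b = 12; heap: [0-11 ALLOC][12-15 ALLOC][16-31 FREE]
Op 4: a = realloc(a, 5) -> a = 0; heap: [0-4 ALLOC][5-11 FREE][12-15 ALLOC][16-31 FREE]
malloc(14): first-fit scan over [0-4 ALLOC][5-11 FREE][12-15 ALLOC][16-31 FREE] -> 16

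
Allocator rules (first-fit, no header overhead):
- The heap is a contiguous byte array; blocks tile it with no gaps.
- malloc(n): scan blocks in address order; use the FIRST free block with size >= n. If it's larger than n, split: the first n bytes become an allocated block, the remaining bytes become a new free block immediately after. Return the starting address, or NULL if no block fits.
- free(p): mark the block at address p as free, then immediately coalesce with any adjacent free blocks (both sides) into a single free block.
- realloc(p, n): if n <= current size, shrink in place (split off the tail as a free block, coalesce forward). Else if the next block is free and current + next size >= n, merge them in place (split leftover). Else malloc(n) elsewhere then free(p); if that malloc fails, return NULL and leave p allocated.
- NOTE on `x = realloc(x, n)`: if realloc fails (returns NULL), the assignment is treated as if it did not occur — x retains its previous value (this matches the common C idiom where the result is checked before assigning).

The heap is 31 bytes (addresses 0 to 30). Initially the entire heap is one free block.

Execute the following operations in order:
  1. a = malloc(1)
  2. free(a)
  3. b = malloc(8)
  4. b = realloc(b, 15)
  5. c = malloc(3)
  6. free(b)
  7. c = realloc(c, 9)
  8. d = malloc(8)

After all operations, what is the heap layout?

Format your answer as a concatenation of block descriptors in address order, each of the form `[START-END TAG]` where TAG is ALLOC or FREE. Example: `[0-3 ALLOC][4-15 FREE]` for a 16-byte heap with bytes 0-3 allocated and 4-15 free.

Answer: [0-7 ALLOC][8-14 FREE][15-23 ALLOC][24-30 FREE]

Derivation:
Op 1: a = malloc(1) -> a = 0; heap: [0-0 ALLOC][1-30 FREE]
Op 2: free(a) -> (freed a); heap: [0-30 FREE]
Op 3: b = malloc(8) -> b = 0; heap: [0-7 ALLOC][8-30 FREE]
Op 4: b = realloc(b, 15) -> b = 0; heap: [0-14 ALLOC][15-30 FREE]
Op 5: c = malloc(3) -> c = 15; heap: [0-14 ALLOC][15-17 ALLOC][18-30 FREE]
Op 6: free(b) -> (freed b); heap: [0-14 FREE][15-17 ALLOC][18-30 FREE]
Op 7: c = realloc(c, 9) -> c = 15; heap: [0-14 FREE][15-23 ALLOC][24-30 FREE]
Op 8: d = malloc(8) -> d = 0; heap: [0-7 ALLOC][8-14 FREE][15-23 ALLOC][24-30 FREE]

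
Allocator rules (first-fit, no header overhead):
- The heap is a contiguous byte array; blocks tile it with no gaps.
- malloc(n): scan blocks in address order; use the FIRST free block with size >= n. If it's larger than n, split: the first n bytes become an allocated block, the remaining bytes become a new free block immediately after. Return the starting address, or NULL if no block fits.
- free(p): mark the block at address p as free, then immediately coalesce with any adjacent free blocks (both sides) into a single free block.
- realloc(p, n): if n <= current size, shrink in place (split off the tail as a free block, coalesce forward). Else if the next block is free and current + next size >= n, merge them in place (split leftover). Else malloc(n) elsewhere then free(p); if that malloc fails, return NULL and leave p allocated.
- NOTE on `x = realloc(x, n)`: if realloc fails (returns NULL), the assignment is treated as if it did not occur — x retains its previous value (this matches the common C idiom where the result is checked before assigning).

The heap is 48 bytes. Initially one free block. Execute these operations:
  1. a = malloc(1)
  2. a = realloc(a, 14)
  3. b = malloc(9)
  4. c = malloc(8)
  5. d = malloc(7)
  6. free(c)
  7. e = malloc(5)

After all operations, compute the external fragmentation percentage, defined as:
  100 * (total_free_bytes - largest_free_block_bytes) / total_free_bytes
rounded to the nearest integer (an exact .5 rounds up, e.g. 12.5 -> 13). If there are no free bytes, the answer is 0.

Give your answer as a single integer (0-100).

Op 1: a = malloc(1) -> a = 0; heap: [0-0 ALLOC][1-47 FREE]
Op 2: a = realloc(a, 14) -> a = 0; heap: [0-13 ALLOC][14-47 FREE]
Op 3: b = malloc(9) -> b = 14; heap: [0-13 ALLOC][14-22 ALLOC][23-47 FREE]
Op 4: c = malloc(8) -> c = 23; heap: [0-13 ALLOC][14-22 ALLOC][23-30 ALLOC][31-47 FREE]
Op 5: d = malloc(7) -> d = 31; heap: [0-13 ALLOC][14-22 ALLOC][23-30 ALLOC][31-37 ALLOC][38-47 FREE]
Op 6: free(c) -> (freed c); heap: [0-13 ALLOC][14-22 ALLOC][23-30 FREE][31-37 ALLOC][38-47 FREE]
Op 7: e = malloc(5) -> e = 23; heap: [0-13 ALLOC][14-22 ALLOC][23-27 ALLOC][28-30 FREE][31-37 ALLOC][38-47 FREE]
Free blocks: [3 10] total_free=13 largest=10 -> 100*(13-10)/13 = 300/13 ≈ 23.077 -> rounds to 23

Answer: 23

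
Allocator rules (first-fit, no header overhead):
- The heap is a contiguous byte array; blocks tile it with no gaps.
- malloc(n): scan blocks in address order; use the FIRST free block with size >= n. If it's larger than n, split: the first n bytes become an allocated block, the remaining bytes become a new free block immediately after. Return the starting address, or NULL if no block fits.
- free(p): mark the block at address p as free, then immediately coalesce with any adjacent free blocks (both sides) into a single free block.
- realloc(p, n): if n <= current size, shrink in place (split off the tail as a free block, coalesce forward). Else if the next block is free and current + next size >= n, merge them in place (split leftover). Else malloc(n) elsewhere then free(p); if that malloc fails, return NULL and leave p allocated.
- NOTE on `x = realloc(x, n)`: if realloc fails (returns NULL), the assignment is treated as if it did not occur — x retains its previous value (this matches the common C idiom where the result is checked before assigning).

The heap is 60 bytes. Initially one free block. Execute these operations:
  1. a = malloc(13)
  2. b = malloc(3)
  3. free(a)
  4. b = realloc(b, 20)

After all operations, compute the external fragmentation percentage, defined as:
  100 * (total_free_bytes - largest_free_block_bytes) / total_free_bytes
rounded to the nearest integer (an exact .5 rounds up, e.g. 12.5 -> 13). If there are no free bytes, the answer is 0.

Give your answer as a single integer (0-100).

Answer: 33

Derivation:
Op 1: a = malloc(13) -> a = 0; heap: [0-12 ALLOC][13-59 FREE]
Op 2: b = malloc(3) -> b = 13; heap: [0-12 ALLOC][13-15 ALLOC][16-59 FREE]
Op 3: free(a) -> (freed a); heap: [0-12 FREE][13-15 ALLOC][16-59 FREE]
Op 4: b = realloc(b, 20) -> b = 13; heap: [0-12 FREE][13-32 ALLOC][33-59 FREE]
Free blocks: [13 27] total_free=40 largest=27 -> 100*(40-27)/40 = 1300/40 = 32.5 -> rounds to 33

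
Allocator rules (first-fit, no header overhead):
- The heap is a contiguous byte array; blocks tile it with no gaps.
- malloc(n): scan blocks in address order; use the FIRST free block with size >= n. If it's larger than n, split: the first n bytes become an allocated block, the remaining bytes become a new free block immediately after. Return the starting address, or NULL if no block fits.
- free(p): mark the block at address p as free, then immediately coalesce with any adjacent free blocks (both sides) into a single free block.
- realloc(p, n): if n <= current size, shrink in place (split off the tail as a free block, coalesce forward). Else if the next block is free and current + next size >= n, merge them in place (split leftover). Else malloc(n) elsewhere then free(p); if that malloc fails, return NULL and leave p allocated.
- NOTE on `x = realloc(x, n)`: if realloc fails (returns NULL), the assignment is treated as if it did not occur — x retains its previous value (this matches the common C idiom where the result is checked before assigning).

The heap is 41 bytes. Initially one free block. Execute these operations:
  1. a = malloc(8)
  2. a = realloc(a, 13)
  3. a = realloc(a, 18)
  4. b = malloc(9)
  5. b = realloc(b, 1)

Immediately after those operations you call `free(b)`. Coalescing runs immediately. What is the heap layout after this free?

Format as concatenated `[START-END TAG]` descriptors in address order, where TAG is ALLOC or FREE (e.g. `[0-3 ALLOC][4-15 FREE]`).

Answer: [0-17 ALLOC][18-40 FREE]

Derivation:
Op 1: a = malloc(8) -> a = 0; heap: [0-7 ALLOC][8-40 FREE]
Op 2: a = realloc(a, 13) -> a = 0; heap: [0-12 ALLOC][13-40 FREE]
Op 3: a = realloc(a, 18) -> a = 0; heap: [0-17 ALLOC][18-40 FREE]
Op 4: b = malloc(9) -> b = 18; heap: [0-17 ALLOC][18-26 ALLOC][27-40 FREE]
Op 5: b = realloc(b, 1) -> b = 18; heap: [0-17 ALLOC][18-18 ALLOC][19-40 FREE]
free(b): b = 18 -> block [18-18 ALLOC]; mark free, coalesce with adjacent free neighbors -> [0-17 ALLOC][18-40 FREE]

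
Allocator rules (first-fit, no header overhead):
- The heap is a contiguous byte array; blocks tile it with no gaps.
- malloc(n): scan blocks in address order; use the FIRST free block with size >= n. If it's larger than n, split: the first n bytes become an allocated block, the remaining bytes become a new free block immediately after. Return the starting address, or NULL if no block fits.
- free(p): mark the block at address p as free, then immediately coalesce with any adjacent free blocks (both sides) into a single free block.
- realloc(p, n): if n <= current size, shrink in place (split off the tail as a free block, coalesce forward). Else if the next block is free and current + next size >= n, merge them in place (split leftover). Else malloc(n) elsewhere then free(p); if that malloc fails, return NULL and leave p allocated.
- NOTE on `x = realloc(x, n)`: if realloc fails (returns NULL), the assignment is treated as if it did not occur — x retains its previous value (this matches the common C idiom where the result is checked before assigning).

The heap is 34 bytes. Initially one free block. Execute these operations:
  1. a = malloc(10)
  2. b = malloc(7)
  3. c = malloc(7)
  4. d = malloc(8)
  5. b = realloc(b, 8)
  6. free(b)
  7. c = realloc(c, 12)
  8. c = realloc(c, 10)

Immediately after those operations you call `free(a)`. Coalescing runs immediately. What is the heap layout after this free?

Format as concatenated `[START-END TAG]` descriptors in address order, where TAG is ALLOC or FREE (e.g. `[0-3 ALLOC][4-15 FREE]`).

Answer: [0-16 FREE][17-23 ALLOC][24-31 ALLOC][32-33 FREE]

Derivation:
Op 1: a = malloc(10) -> a = 0; heap: [0-9 ALLOC][10-33 FREE]
Op 2: b = malloc(7) -> b = 10; heap: [0-9 ALLOC][10-16 ALLOC][17-33 FREE]
Op 3: c = malloc(7) -> c = 17; heap: [0-9 ALLOC][10-16 ALLOC][17-23 ALLOC][24-33 FREE]
Op 4: d = malloc(8) -> d = 24; heap: [0-9 ALLOC][10-16 ALLOC][17-23 ALLOC][24-31 ALLOC][32-33 FREE]
Op 5: b = realloc(b, 8) -> NULL (b unchanged); heap: [0-9 ALLOC][10-16 ALLOC][17-23 ALLOC][24-31 ALLOC][32-33 FREE]
Op 6: free(b) -> (freed b); heap: [0-9 ALLOC][10-16 FREE][17-23 ALLOC][24-31 ALLOC][32-33 FREE]
Op 7: c = realloc(c, 12) -> NULL (c unchanged); heap: [0-9 ALLOC][10-16 FREE][17-23 ALLOC][24-31 ALLOC][32-33 FREE]
Op 8: c = realloc(c, 10) -> NULL (c unchanged); heap: [0-9 ALLOC][10-16 FREE][17-23 ALLOC][24-31 ALLOC][32-33 FREE]
free(a): a = 0 -> block [0-9 ALLOC]; mark free, coalesce with adjacent free neighbors -> [0-16 FREE][17-23 ALLOC][24-31 ALLOC][32-33 FREE]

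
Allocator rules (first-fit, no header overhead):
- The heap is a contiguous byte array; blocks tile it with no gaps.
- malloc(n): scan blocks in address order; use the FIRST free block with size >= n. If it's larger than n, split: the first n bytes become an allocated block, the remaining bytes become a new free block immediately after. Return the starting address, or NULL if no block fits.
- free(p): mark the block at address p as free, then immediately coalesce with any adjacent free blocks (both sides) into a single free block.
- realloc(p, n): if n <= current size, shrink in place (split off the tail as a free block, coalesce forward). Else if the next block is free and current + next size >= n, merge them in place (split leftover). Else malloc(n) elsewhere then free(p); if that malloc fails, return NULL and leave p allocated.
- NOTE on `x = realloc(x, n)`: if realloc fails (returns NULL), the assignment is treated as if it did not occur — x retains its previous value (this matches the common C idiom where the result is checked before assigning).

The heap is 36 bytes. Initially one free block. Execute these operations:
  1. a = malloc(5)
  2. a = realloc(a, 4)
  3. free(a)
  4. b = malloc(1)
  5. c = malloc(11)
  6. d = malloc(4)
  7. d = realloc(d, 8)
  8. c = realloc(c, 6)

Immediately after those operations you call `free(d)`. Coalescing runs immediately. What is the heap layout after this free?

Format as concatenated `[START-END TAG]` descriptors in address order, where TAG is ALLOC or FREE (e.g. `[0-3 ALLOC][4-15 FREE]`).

Op 1: a = malloc(5) -> a = 0; heap: [0-4 ALLOC][5-35 FREE]
Op 2: a = realloc(a, 4) -> a = 0; heap: [0-3 ALLOC][4-35 FREE]
Op 3: free(a) -> (freed a); heap: [0-35 FREE]
Op 4: b = malloc(1) -> b = 0; heap: [0-0 ALLOC][1-35 FREE]
Op 5: c = malloc(11) -> c = 1; heap: [0-0 ALLOC][1-11 ALLOC][12-35 FREE]
Op 6: d = malloc(4) -> d = 12; heap: [0-0 ALLOC][1-11 ALLOC][12-15 ALLOC][16-35 FREE]
Op 7: d = realloc(d, 8) -> d = 12; heap: [0-0 ALLOC][1-11 ALLOC][12-19 ALLOC][20-35 FREE]
Op 8: c = realloc(c, 6) -> c = 1; heap: [0-0 ALLOC][1-6 ALLOC][7-11 FREE][12-19 ALLOC][20-35 FREE]
free(d): d = 12 -> block [12-19 ALLOC]; mark free, coalesce with adjacent free neighbors -> [0-0 ALLOC][1-6 ALLOC][7-35 FREE]

Answer: [0-0 ALLOC][1-6 ALLOC][7-35 FREE]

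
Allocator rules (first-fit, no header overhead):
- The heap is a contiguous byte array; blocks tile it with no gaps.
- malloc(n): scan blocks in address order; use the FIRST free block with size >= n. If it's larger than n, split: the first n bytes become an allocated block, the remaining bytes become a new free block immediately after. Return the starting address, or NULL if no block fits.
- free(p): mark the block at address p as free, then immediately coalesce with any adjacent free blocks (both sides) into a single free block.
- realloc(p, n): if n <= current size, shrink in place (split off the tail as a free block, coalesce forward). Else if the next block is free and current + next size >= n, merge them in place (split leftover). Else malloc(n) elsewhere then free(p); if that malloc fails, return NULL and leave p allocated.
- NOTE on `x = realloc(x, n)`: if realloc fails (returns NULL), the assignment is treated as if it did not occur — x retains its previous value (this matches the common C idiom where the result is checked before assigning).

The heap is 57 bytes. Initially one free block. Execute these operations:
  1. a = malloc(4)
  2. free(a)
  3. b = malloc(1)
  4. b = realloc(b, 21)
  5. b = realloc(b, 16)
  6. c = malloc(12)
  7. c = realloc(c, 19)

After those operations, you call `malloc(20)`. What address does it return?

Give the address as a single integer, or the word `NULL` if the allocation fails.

Answer: 35

Derivation:
Op 1: a = malloc(4) -> a = 0; heap: [0-3 ALLOC][4-56 FREE]
Op 2: free(a) -> (freed a); heap: [0-56 FREE]
Op 3: b = malloc(1) -> b = 0; heap: [0-0 ALLOC][1-56 FREE]
Op 4: b = realloc(b, 21) -> b = 0; heap: [0-20 ALLOC][21-56 FREE]
Op 5: b = realloc(b, 16) -> b = 0; heap: [0-15 ALLOC][16-56 FREE]
Op 6: c = malloc(12) -> c = 16; heap: [0-15 ALLOC][16-27 ALLOC][28-56 FREE]
Op 7: c = realloc(c, 19) -> c = 16; heap: [0-15 ALLOC][16-34 ALLOC][35-56 FREE]
malloc(20): first-fit scan over [0-15 ALLOC][16-34 ALLOC][35-56 FREE] -> 35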